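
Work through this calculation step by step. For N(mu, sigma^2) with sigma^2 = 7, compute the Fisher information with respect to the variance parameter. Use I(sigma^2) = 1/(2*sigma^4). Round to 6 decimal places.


Fisher information for variance: I(sigma^2) = 1/(2*sigma^4).
sigma^2 = 7, so sigma^4 = 49.
I = 1/(2*49) = 1/98 = 0.010204

0.010204


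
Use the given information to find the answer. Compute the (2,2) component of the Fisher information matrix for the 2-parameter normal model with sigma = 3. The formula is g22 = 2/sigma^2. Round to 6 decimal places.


For the 2-parameter normal family, the Fisher metric has:
  g11 = 1/sigma^2, g22 = 2/sigma^2.
sigma = 3, sigma^2 = 9.
g22 = 0.222222

0.222222


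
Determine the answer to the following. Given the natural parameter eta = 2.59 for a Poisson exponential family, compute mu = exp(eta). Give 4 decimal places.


Expectation parameter for Poisson exponential family:
mu = exp(eta).
eta = 2.59.
mu = exp(2.59) = 13.3298

13.3298


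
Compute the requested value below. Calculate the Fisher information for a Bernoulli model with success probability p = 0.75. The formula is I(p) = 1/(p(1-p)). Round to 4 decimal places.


For Bernoulli(p), Fisher information is I(p) = 1/(p*(1-p)).
p = 0.75, 1-p = 0.25.
p*(1-p) = 0.1875.
I(p) = 1/0.1875 = 5.3333

5.3333


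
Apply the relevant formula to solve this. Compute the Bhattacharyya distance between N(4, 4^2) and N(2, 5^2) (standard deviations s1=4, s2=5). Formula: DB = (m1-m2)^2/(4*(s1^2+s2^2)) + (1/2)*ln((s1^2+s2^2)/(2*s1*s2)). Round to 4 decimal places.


Bhattacharyya distance between two Gaussians:
DB = (m1-m2)^2/(4*(s1^2+s2^2)) + (1/2)*ln((s1^2+s2^2)/(2*s1*s2)).
(m1-m2)^2 = (2)^2 = 4.
s1^2+s2^2 = 16 + 25 = 41.
term1 = 4/164 = 0.02439.
term2 = 0.5*ln(41/40.0) = 0.012346.
DB = 0.02439 + 0.012346 = 0.0367

0.0367


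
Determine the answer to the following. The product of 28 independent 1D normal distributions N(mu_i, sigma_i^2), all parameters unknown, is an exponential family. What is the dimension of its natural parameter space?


Exponential family dimension calculation:
Each univariate normal has two natural parameters (mu/sigma^2 and -1/(2 sigma^2)).
With 28 independent components, dim = 2 * 28 = 56.

56


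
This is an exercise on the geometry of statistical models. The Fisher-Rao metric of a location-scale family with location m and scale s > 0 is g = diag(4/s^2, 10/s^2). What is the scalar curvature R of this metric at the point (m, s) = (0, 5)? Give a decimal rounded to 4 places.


The metric has the form g = (A dm^2 + B ds^2)/s^2 with A = 4, B = 10.
Substitute u = sqrt(A/B)*m: g = B*(du^2 + ds^2)/s^2, i.e. B times the
Poincare upper half-plane metric, which has constant Gaussian curvature -1.
Scaling a 2D metric by a constant c divides the Gaussian curvature by c,
so K = -1/B = -1/(10) = -0.1000 everywhere (the point (m, s) = (0, 5) is irrelevant:
the curvature is constant).
Scalar curvature in dimension 2: R = 2K = -2/(10) = -0.2000.

-0.2000


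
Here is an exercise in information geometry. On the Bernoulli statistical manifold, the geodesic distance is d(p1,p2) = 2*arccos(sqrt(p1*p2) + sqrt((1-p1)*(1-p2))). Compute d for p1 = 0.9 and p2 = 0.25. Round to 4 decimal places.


Geodesic distance on Bernoulli manifold:
d(p1,p2) = 2*arccos(sqrt(p1*p2) + sqrt((1-p1)*(1-p2))).
sqrt(p1*p2) = sqrt(0.9*0.25) = 0.474342.
sqrt((1-p1)*(1-p2)) = sqrt(0.1*0.75) = 0.273861.
arg = 0.474342 + 0.273861 = 0.748203.
d = 2*arccos(0.748203) = 1.4509

1.4509


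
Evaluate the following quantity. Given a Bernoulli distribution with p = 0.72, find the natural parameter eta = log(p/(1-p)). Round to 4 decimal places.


Natural parameter for Bernoulli: eta = log(p/(1-p)).
p = 0.72, 1-p = 0.28.
p/(1-p) = 2.571429.
eta = log(2.571429) = 0.9445

0.9445


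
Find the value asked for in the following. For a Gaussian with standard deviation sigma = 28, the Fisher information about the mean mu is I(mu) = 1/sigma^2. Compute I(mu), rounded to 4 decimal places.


The Fisher information for the mean of a normal distribution is I(mu) = 1/sigma^2.
sigma = 28, so sigma^2 = 784.
I(mu) = 1/784 = 0.0013

0.0013


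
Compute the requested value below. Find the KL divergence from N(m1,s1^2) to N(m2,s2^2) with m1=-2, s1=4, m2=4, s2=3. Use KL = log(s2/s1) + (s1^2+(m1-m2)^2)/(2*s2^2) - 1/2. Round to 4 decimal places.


KL divergence between normal distributions:
KL = log(s2/s1) + (s1^2 + (m1-m2)^2)/(2*s2^2) - 1/2.
log(3/4) = -0.287682.
(4^2 + (-2-4)^2)/(2*3^2) = (16 + 36)/18 = 2.888889.
KL = -0.287682 + 2.888889 - 0.5 = 2.1012

2.1012


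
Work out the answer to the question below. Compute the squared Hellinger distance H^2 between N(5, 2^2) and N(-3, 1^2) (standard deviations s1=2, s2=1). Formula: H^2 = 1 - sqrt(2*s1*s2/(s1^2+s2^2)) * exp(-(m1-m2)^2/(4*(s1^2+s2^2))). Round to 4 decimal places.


Squared Hellinger distance for Gaussians:
H^2 = 1 - sqrt(2*s1*s2/(s1^2+s2^2)) * exp(-(m1-m2)^2/(4*(s1^2+s2^2))).
s1^2 = 4, s2^2 = 1, s1^2+s2^2 = 5.
sqrt(2*2*1/(5)) = 0.894427.
(m1-m2)^2 = (8)^2 = 64.
exp(-64/(4*5)) = exp(-3.2) = 0.040762.
H^2 = 1 - 0.894427*0.040762 = 0.9635

0.9635


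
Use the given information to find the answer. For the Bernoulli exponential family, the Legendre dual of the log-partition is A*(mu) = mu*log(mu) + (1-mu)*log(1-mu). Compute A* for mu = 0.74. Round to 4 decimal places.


Legendre transform for Bernoulli:
A*(mu) = mu*log(mu) + (1-mu)*log(1-mu).
mu = 0.74, 1-mu = 0.26.
mu*log(mu) = 0.74*log(0.74) = -0.222818.
(1-mu)*log(1-mu) = 0.26*log(0.26) = -0.350239.
A* = -0.222818 + -0.350239 = -0.5731

-0.5731


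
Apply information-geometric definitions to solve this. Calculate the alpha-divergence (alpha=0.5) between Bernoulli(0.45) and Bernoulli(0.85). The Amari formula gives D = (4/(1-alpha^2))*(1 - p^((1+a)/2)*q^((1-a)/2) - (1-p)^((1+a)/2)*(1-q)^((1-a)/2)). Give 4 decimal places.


Amari alpha-divergence:
D = (4/(1-alpha^2))*(1 - p^((1+a)/2)*q^((1-a)/2) - (1-p)^((1+a)/2)*(1-q)^((1-a)/2)).
alpha = 0.5, p = 0.45, q = 0.85.
e1 = (1+alpha)/2 = 0.75, e2 = (1-alpha)/2 = 0.25.
t1 = p^e1 * q^e2 = 0.45^0.75 * 0.85^0.25 = 0.527551.
t2 = (1-p)^e1 * (1-q)^e2 = 0.55^0.75 * 0.15^0.25 = 0.397461.
4/(1-alpha^2) = 5.333333.
D = 5.333333*(1 - 0.527551 - 0.397461) = 0.3999

0.3999


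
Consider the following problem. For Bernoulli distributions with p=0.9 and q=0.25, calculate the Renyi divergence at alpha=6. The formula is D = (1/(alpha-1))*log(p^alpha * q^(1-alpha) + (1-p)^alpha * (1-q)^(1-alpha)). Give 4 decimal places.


Renyi divergence of order alpha between Bernoulli distributions:
D = (1/(alpha-1))*log(p^alpha * q^(1-alpha) + (1-p)^alpha * (1-q)^(1-alpha)).
alpha = 6, p = 0.9, q = 0.25.
p^alpha * q^(1-alpha) = 0.9^6 * 0.25^-5 = 544.195584.
(1-p)^alpha * (1-q)^(1-alpha) = 0.1^6 * 0.75^-5 = 4e-06.
sum = 544.195584 + 4e-06 = 544.195588.
D = (1/5)*log(544.195588) = 1.2599

1.2599


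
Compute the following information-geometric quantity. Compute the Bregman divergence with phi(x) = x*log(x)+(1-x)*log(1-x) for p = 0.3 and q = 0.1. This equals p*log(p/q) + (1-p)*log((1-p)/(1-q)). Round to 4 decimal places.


Bregman divergence with negative entropy generator:
D = p*log(p/q) + (1-p)*log((1-p)/(1-q)).
p = 0.3, q = 0.1.
p*log(p/q) = 0.3*log(0.3/0.1) = 0.329584.
(1-p)*log((1-p)/(1-q)) = 0.7*log(0.7/0.9) = -0.17592.
D = 0.329584 + -0.17592 = 0.1537

0.1537


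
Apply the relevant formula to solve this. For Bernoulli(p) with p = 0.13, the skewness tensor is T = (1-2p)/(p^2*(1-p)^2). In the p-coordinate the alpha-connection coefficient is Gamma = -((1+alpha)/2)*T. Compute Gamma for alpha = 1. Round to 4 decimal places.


Skewness (Amari-Chentsov) tensor: T = (1-2p)/(p^2*(1-p)^2).
p = 0.13, 1-2p = 0.74, p^2 = 0.0169, (1-p)^2 = 0.7569.
T = 0.74/(0.0169 * 0.7569) = 57.850419.
In the p-coordinate, Gamma^(alpha) = Gamma^(0) - (alpha/2)*T with Gamma^(0) = (1/2)*g'(p) = -T/2,
so Gamma^(alpha) = -((1+alpha)/2)*T.
alpha = 1, -(1+alpha)/2 = -1.0.
Gamma = -1.0 * 57.850419 = -57.8504

-57.8504


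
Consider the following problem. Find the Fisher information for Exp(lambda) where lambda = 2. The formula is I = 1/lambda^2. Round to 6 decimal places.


Fisher information for exponential: I(lambda) = 1/lambda^2.
lambda = 2, lambda^2 = 4.
I = 1/4 = 0.250000

0.250000


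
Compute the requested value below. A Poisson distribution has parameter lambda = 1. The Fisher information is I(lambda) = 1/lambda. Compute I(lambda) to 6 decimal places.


Fisher information for Poisson: I(lambda) = 1/lambda.
lambda = 1.
I(lambda) = 1/1 = 1.000000

1.000000


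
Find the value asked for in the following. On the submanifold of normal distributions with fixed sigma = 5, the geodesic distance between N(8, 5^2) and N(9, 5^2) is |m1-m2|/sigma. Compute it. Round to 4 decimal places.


On the fixed-variance normal subfamily, geodesic distance = |m1-m2|/sigma.
|8 - 9| = 1.
sigma = 5.
d = 1/5 = 0.2000

0.2000


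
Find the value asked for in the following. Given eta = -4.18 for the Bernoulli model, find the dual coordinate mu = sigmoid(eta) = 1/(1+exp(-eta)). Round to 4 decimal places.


Dual coordinate (expectation parameter) for Bernoulli:
mu = 1/(1+exp(-eta)).
eta = -4.18.
exp(-eta) = exp(4.18) = 65.365853.
mu = 1/(1+65.365853) = 0.0151

0.0151


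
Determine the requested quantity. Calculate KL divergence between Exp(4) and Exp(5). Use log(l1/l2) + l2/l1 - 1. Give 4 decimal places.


KL divergence for exponential family:
KL = log(l1/l2) + l2/l1 - 1.
log(4/5) = -0.223144.
5/4 = 1.25.
KL = -0.223144 + 1.25 - 1 = 0.0269

0.0269


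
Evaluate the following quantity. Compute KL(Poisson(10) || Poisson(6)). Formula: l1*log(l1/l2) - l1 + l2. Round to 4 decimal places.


KL divergence for Poisson:
KL = l1*log(l1/l2) - l1 + l2.
l1 = 10, l2 = 6.
log(10/6) = 0.510826.
l1*log(l1/l2) = 10 * 0.510826 = 5.108256.
KL = 5.108256 - 10 + 6 = 1.1083

1.1083


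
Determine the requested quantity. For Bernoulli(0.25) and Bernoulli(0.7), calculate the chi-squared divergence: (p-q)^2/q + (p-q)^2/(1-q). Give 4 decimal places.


Chi-squared divergence between Bernoulli distributions:
chi^2 = (p-q)^2/q + (p-q)^2/(1-q).
p = 0.25, q = 0.7, p-q = -0.45.
(p-q)^2 = 0.2025.
term1 = 0.2025/0.7 = 0.289286.
term2 = 0.2025/0.3 = 0.675.
chi^2 = 0.289286 + 0.675 = 0.9643

0.9643


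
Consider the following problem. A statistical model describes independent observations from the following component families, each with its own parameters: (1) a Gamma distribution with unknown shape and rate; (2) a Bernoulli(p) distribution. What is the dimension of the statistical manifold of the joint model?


The dimension of a statistical manifold equals the number of free
(independent) real parameters of the model. For a product of independent
blocks the parameter counts add.
- Gamma (shape, rate): 2.
- Bernoulli (p): 1.
Total = 2 + 1 = 3.
Dimension = 3

3


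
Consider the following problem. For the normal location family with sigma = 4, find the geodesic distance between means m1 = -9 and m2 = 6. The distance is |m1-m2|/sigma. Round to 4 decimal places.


On the fixed-variance normal subfamily, geodesic distance = |m1-m2|/sigma.
|-9 - 6| = 15.
sigma = 4.
d = 15/4 = 3.7500

3.7500


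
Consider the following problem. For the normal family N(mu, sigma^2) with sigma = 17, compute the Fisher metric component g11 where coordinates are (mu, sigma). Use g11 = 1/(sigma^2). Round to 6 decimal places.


For the 2-parameter normal family, the Fisher metric has:
  g11 = 1/sigma^2, g22 = 2/sigma^2.
sigma = 17, sigma^2 = 289.
g11 = 0.003460

0.003460


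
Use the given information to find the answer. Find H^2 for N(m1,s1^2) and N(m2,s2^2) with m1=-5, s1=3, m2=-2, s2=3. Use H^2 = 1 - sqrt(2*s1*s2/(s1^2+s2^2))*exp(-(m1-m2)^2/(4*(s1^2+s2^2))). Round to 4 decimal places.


Squared Hellinger distance for Gaussians:
H^2 = 1 - sqrt(2*s1*s2/(s1^2+s2^2)) * exp(-(m1-m2)^2/(4*(s1^2+s2^2))).
s1^2 = 9, s2^2 = 9, s1^2+s2^2 = 18.
sqrt(2*3*3/(18)) = 1.0.
(m1-m2)^2 = (-3)^2 = 9.
exp(-9/(4*18)) = exp(-0.125) = 0.882497.
H^2 = 1 - 1.0*0.882497 = 0.1175

0.1175


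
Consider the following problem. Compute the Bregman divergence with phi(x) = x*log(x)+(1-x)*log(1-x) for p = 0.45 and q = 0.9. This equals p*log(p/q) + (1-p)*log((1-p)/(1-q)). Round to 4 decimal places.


Bregman divergence with negative entropy generator:
D = p*log(p/q) + (1-p)*log((1-p)/(1-q)).
p = 0.45, q = 0.9.
p*log(p/q) = 0.45*log(0.45/0.9) = -0.311916.
(1-p)*log((1-p)/(1-q)) = 0.55*log(0.55/0.1) = 0.937611.
D = -0.311916 + 0.937611 = 0.6257

0.6257


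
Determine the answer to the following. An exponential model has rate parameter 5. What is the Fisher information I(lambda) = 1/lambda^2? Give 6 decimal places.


Fisher information for exponential: I(lambda) = 1/lambda^2.
lambda = 5, lambda^2 = 25.
I = 1/25 = 0.040000

0.040000


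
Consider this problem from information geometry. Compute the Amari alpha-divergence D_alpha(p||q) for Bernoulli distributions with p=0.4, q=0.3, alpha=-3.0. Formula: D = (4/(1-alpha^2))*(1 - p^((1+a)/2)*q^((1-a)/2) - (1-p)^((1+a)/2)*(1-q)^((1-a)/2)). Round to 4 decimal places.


Amari alpha-divergence:
D = (4/(1-alpha^2))*(1 - p^((1+a)/2)*q^((1-a)/2) - (1-p)^((1+a)/2)*(1-q)^((1-a)/2)).
alpha = -3.0, p = 0.4, q = 0.3.
e1 = (1+alpha)/2 = -1.0, e2 = (1-alpha)/2 = 2.0.
t1 = p^e1 * q^e2 = 0.4^-1.0 * 0.3^2.0 = 0.225.
t2 = (1-p)^e1 * (1-q)^e2 = 0.6^-1.0 * 0.7^2.0 = 0.816667.
4/(1-alpha^2) = -0.5.
D = -0.5*(1 - 0.225 - 0.816667) = 0.0208

0.0208


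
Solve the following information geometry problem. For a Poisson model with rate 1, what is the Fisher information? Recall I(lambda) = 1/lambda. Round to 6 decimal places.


Fisher information for Poisson: I(lambda) = 1/lambda.
lambda = 1.
I(lambda) = 1/1 = 1.000000

1.000000


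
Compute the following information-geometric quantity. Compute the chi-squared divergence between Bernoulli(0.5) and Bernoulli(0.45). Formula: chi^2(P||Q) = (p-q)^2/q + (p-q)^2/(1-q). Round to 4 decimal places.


Chi-squared divergence between Bernoulli distributions:
chi^2 = (p-q)^2/q + (p-q)^2/(1-q).
p = 0.5, q = 0.45, p-q = 0.05.
(p-q)^2 = 0.0025.
term1 = 0.0025/0.45 = 0.005556.
term2 = 0.0025/0.55 = 0.004545.
chi^2 = 0.005556 + 0.004545 = 0.0101

0.0101


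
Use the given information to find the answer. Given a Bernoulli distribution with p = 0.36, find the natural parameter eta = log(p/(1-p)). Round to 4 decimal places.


Natural parameter for Bernoulli: eta = log(p/(1-p)).
p = 0.36, 1-p = 0.64.
p/(1-p) = 0.5625.
eta = log(0.5625) = -0.5754

-0.5754


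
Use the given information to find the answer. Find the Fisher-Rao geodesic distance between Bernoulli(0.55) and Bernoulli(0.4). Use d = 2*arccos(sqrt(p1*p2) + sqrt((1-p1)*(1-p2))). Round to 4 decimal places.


Geodesic distance on Bernoulli manifold:
d(p1,p2) = 2*arccos(sqrt(p1*p2) + sqrt((1-p1)*(1-p2))).
sqrt(p1*p2) = sqrt(0.55*0.4) = 0.469042.
sqrt((1-p1)*(1-p2)) = sqrt(0.45*0.6) = 0.519615.
arg = 0.469042 + 0.519615 = 0.988657.
d = 2*arccos(0.988657) = 0.3015

0.3015


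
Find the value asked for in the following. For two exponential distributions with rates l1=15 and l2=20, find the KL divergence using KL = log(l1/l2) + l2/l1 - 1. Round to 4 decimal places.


KL divergence for exponential family:
KL = log(l1/l2) + l2/l1 - 1.
log(15/20) = -0.287682.
20/15 = 1.333333.
KL = -0.287682 + 1.333333 - 1 = 0.0457

0.0457


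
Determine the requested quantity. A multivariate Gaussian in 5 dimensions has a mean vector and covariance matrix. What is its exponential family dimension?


Exponential family dimension calculation:
For 5-dim MVN: mean has 5 params, covariance has 5*6/2 = 15 unique entries.
Total dim = 5 + 15 = 20.

20


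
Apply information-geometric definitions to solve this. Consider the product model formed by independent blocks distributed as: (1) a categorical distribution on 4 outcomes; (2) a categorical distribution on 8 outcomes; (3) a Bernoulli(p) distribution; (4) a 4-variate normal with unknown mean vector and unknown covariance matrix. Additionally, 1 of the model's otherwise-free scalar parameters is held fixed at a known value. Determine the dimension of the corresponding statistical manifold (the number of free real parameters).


The dimension of a statistical manifold equals the number of free
(independent) real parameters of the model. For a product of independent
blocks the parameter counts add.
- categorical on 4 outcomes (probabilities sum to 1): 4-1 = 3.
- categorical on 8 outcomes (probabilities sum to 1): 8-1 = 7.
- Bernoulli (p): 1.
- 4-variate normal: 4 (mean) + 4*5/2 = 10 (symmetric covariance) = 14.
Total = 3 + 7 + 1 + 14 = 25.
1 parameter(s) fixed at known values: 25 - 1 = 24.
Dimension = 24

24


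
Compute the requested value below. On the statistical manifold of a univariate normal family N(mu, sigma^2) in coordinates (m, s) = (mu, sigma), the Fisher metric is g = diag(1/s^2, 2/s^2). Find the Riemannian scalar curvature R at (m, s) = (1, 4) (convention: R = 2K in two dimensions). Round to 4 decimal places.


The metric has the form g = (A dm^2 + B ds^2)/s^2 with A = 1, B = 2.
Substitute u = sqrt(A/B)*m: g = B*(du^2 + ds^2)/s^2, i.e. B times the
Poincare upper half-plane metric, which has constant Gaussian curvature -1.
Scaling a 2D metric by a constant c divides the Gaussian curvature by c,
so K = -1/B = -1/(2) = -0.5000 everywhere (the point (m, s) = (1, 4) is irrelevant:
the curvature is constant).
Scalar curvature in dimension 2: R = 2K = -2/(2) = -1.0000.

-1.0000


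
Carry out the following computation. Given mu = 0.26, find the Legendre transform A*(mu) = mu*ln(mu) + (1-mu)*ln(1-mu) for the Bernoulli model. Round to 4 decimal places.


Legendre transform for Bernoulli:
A*(mu) = mu*log(mu) + (1-mu)*log(1-mu).
mu = 0.26, 1-mu = 0.74.
mu*log(mu) = 0.26*log(0.26) = -0.350239.
(1-mu)*log(1-mu) = 0.74*log(0.74) = -0.222818.
A* = -0.350239 + -0.222818 = -0.5731

-0.5731


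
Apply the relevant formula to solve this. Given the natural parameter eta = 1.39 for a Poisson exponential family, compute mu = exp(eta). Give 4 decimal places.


Expectation parameter for Poisson exponential family:
mu = exp(eta).
eta = 1.39.
mu = exp(1.39) = 4.0149

4.0149


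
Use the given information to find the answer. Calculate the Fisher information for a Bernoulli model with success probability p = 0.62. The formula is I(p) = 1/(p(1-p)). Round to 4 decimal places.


For Bernoulli(p), Fisher information is I(p) = 1/(p*(1-p)).
p = 0.62, 1-p = 0.38.
p*(1-p) = 0.2356.
I(p) = 1/0.2356 = 4.2445

4.2445


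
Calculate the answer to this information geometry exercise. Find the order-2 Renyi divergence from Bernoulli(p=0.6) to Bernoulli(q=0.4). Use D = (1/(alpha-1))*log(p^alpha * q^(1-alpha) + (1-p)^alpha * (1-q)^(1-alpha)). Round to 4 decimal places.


Renyi divergence of order alpha between Bernoulli distributions:
D = (1/(alpha-1))*log(p^alpha * q^(1-alpha) + (1-p)^alpha * (1-q)^(1-alpha)).
alpha = 2, p = 0.6, q = 0.4.
p^alpha * q^(1-alpha) = 0.6^2 * 0.4^-1 = 0.9.
(1-p)^alpha * (1-q)^(1-alpha) = 0.4^2 * 0.6^-1 = 0.266667.
sum = 0.9 + 0.266667 = 1.166667.
D = (1/1)*log(1.166667) = 0.1542

0.1542


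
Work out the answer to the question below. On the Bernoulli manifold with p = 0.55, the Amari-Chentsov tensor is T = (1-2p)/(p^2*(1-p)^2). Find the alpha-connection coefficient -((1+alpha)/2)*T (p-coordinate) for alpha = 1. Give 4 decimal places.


Skewness (Amari-Chentsov) tensor: T = (1-2p)/(p^2*(1-p)^2).
p = 0.55, 1-2p = -0.1, p^2 = 0.3025, (1-p)^2 = 0.2025.
T = -0.1/(0.3025 * 0.2025) = -1.632486.
In the p-coordinate, Gamma^(alpha) = Gamma^(0) - (alpha/2)*T with Gamma^(0) = (1/2)*g'(p) = -T/2,
so Gamma^(alpha) = -((1+alpha)/2)*T.
alpha = 1, -(1+alpha)/2 = -1.0.
Gamma = -1.0 * -1.632486 = 1.6325

1.6325


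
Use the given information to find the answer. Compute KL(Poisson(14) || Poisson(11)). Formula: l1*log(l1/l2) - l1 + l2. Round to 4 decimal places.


KL divergence for Poisson:
KL = l1*log(l1/l2) - l1 + l2.
l1 = 14, l2 = 11.
log(14/11) = 0.241162.
l1*log(l1/l2) = 14 * 0.241162 = 3.376269.
KL = 3.376269 - 14 + 11 = 0.3763

0.3763


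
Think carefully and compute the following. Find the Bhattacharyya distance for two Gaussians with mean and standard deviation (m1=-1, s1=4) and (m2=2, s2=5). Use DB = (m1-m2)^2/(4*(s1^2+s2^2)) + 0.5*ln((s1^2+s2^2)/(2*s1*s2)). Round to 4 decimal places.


Bhattacharyya distance between two Gaussians:
DB = (m1-m2)^2/(4*(s1^2+s2^2)) + (1/2)*ln((s1^2+s2^2)/(2*s1*s2)).
(m1-m2)^2 = (-3)^2 = 9.
s1^2+s2^2 = 16 + 25 = 41.
term1 = 9/164 = 0.054878.
term2 = 0.5*ln(41/40.0) = 0.012346.
DB = 0.054878 + 0.012346 = 0.0672

0.0672


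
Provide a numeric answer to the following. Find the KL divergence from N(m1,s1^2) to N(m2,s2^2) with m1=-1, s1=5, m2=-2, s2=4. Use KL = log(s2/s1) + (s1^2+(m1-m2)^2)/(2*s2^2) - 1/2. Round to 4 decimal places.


KL divergence between normal distributions:
KL = log(s2/s1) + (s1^2 + (m1-m2)^2)/(2*s2^2) - 1/2.
log(4/5) = -0.223144.
(5^2 + (-1--2)^2)/(2*4^2) = (25 + 1)/32 = 0.8125.
KL = -0.223144 + 0.8125 - 0.5 = 0.0894

0.0894


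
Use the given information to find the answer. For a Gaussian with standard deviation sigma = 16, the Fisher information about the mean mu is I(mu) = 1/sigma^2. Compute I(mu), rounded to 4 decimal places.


The Fisher information for the mean of a normal distribution is I(mu) = 1/sigma^2.
sigma = 16, so sigma^2 = 256.
I(mu) = 1/256 = 0.0039

0.0039


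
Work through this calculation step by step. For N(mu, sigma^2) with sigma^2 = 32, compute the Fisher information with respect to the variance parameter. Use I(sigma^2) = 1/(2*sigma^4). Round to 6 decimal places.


Fisher information for variance: I(sigma^2) = 1/(2*sigma^4).
sigma^2 = 32, so sigma^4 = 1024.
I = 1/(2*1024) = 1/2048 = 0.000488

0.000488


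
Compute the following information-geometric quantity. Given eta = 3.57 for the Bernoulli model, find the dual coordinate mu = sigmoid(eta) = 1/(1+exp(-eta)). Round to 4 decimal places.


Dual coordinate (expectation parameter) for Bernoulli:
mu = 1/(1+exp(-eta)).
eta = 3.57.
exp(-eta) = exp(-3.57) = 0.028156.
mu = 1/(1+0.028156) = 0.9726

0.9726


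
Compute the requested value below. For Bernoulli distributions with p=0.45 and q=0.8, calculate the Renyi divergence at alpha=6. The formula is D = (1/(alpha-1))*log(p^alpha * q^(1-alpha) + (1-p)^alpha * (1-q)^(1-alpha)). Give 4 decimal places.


Renyi divergence of order alpha between Bernoulli distributions:
D = (1/(alpha-1))*log(p^alpha * q^(1-alpha) + (1-p)^alpha * (1-q)^(1-alpha)).
alpha = 6, p = 0.45, q = 0.8.
p^alpha * q^(1-alpha) = 0.45^6 * 0.8^-5 = 0.025341.
(1-p)^alpha * (1-q)^(1-alpha) = 0.55^6 * 0.2^-5 = 86.502002.
sum = 0.025341 + 86.502002 = 86.527343.
D = (1/5)*log(86.527343) = 0.8921

0.8921


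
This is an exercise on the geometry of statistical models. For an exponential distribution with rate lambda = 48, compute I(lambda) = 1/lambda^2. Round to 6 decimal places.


Fisher information for exponential: I(lambda) = 1/lambda^2.
lambda = 48, lambda^2 = 2304.
I = 1/2304 = 0.000434

0.000434


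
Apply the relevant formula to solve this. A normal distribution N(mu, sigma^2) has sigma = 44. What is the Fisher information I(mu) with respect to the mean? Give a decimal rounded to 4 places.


The Fisher information for the mean of a normal distribution is I(mu) = 1/sigma^2.
sigma = 44, so sigma^2 = 1936.
I(mu) = 1/1936 = 0.0005

0.0005


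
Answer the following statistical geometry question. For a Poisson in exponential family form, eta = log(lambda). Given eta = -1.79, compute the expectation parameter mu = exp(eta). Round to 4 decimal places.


Expectation parameter for Poisson exponential family:
mu = exp(eta).
eta = -1.79.
mu = exp(-1.79) = 0.1670

0.1670


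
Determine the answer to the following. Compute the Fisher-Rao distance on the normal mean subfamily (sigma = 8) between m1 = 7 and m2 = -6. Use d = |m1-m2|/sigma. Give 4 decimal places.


On the fixed-variance normal subfamily, geodesic distance = |m1-m2|/sigma.
|7 - -6| = 13.
sigma = 8.
d = 13/8 = 1.6250

1.6250


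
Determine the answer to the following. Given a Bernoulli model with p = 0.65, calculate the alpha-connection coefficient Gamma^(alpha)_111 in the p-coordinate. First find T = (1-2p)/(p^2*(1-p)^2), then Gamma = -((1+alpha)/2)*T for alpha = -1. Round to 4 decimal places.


Skewness (Amari-Chentsov) tensor: T = (1-2p)/(p^2*(1-p)^2).
p = 0.65, 1-2p = -0.3, p^2 = 0.4225, (1-p)^2 = 0.1225.
T = -0.3/(0.4225 * 0.1225) = -5.796401.
In the p-coordinate, Gamma^(alpha) = Gamma^(0) - (alpha/2)*T with Gamma^(0) = (1/2)*g'(p) = -T/2,
so Gamma^(alpha) = -((1+alpha)/2)*T.
alpha = -1, -(1+alpha)/2 = 0.0.
Gamma = 0.0 * -5.796401 = 0.0000

0.0000


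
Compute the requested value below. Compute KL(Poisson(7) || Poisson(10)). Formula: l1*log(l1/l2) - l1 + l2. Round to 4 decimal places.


KL divergence for Poisson:
KL = l1*log(l1/l2) - l1 + l2.
l1 = 7, l2 = 10.
log(7/10) = -0.356675.
l1*log(l1/l2) = 7 * -0.356675 = -2.496725.
KL = -2.496725 - 7 + 10 = 0.5033

0.5033


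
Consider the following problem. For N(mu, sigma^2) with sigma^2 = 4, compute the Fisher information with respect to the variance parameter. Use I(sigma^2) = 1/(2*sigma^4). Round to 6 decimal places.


Fisher information for variance: I(sigma^2) = 1/(2*sigma^4).
sigma^2 = 4, so sigma^4 = 16.
I = 1/(2*16) = 1/32 = 0.031250

0.031250


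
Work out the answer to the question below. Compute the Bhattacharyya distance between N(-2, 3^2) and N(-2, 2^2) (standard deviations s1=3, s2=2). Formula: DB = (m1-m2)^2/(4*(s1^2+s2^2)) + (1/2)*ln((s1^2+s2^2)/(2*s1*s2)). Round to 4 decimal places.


Bhattacharyya distance between two Gaussians:
DB = (m1-m2)^2/(4*(s1^2+s2^2)) + (1/2)*ln((s1^2+s2^2)/(2*s1*s2)).
(m1-m2)^2 = (0)^2 = 0.
s1^2+s2^2 = 9 + 4 = 13.
term1 = 0/52 = 0.0.
term2 = 0.5*ln(13/12.0) = 0.040021.
DB = 0.0 + 0.040021 = 0.0400

0.0400


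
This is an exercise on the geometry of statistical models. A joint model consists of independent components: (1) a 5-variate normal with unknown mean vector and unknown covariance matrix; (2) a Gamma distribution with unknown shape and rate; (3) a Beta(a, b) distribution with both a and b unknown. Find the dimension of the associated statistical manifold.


The dimension of a statistical manifold equals the number of free
(independent) real parameters of the model. For a product of independent
blocks the parameter counts add.
- 5-variate normal: 5 (mean) + 5*6/2 = 15 (symmetric covariance) = 20.
- Gamma (shape, rate): 2.
- Beta (a, b): 2.
Total = 20 + 2 + 2 = 24.
Dimension = 24

24


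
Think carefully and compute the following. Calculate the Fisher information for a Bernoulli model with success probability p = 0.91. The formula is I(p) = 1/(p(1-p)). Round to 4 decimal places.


For Bernoulli(p), Fisher information is I(p) = 1/(p*(1-p)).
p = 0.91, 1-p = 0.09.
p*(1-p) = 0.0819.
I(p) = 1/0.0819 = 12.2100

12.2100


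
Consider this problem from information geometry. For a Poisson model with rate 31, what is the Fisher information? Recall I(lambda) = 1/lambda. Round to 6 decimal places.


Fisher information for Poisson: I(lambda) = 1/lambda.
lambda = 31.
I(lambda) = 1/31 = 0.032258

0.032258


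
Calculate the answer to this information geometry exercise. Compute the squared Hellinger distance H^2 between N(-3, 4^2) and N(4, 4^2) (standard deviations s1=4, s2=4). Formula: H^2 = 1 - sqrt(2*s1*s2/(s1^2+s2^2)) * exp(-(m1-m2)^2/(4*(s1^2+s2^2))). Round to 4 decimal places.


Squared Hellinger distance for Gaussians:
H^2 = 1 - sqrt(2*s1*s2/(s1^2+s2^2)) * exp(-(m1-m2)^2/(4*(s1^2+s2^2))).
s1^2 = 16, s2^2 = 16, s1^2+s2^2 = 32.
sqrt(2*4*4/(32)) = 1.0.
(m1-m2)^2 = (-7)^2 = 49.
exp(-49/(4*32)) = exp(-0.382812) = 0.681941.
H^2 = 1 - 1.0*0.681941 = 0.3181

0.3181


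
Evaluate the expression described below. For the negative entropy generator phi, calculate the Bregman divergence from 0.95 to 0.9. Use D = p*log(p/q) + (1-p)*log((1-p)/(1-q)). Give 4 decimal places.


Bregman divergence with negative entropy generator:
D = p*log(p/q) + (1-p)*log((1-p)/(1-q)).
p = 0.95, q = 0.9.
p*log(p/q) = 0.95*log(0.95/0.9) = 0.051364.
(1-p)*log((1-p)/(1-q)) = 0.05*log(0.05/0.1) = -0.034657.
D = 0.051364 + -0.034657 = 0.0167

0.0167


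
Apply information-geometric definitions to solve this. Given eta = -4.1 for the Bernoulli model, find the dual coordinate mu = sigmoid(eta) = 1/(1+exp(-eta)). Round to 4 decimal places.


Dual coordinate (expectation parameter) for Bernoulli:
mu = 1/(1+exp(-eta)).
eta = -4.1.
exp(-eta) = exp(4.1) = 60.340288.
mu = 1/(1+60.340288) = 0.0163

0.0163


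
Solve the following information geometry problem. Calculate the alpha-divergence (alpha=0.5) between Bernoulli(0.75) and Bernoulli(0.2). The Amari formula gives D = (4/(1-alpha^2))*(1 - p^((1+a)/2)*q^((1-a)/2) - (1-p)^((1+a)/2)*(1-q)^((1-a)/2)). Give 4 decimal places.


Amari alpha-divergence:
D = (4/(1-alpha^2))*(1 - p^((1+a)/2)*q^((1-a)/2) - (1-p)^((1+a)/2)*(1-q)^((1-a)/2)).
alpha = 0.5, p = 0.75, q = 0.2.
e1 = (1+alpha)/2 = 0.75, e2 = (1-alpha)/2 = 0.25.
t1 = p^e1 * q^e2 = 0.75^0.75 * 0.2^0.25 = 0.538956.
t2 = (1-p)^e1 * (1-q)^e2 = 0.25^0.75 * 0.8^0.25 = 0.33437.
4/(1-alpha^2) = 5.333333.
D = 5.333333*(1 - 0.538956 - 0.33437) = 0.6756

0.6756


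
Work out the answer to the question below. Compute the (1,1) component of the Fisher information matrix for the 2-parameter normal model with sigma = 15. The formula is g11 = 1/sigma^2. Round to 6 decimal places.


For the 2-parameter normal family, the Fisher metric has:
  g11 = 1/sigma^2, g22 = 2/sigma^2.
sigma = 15, sigma^2 = 225.
g11 = 0.004444

0.004444


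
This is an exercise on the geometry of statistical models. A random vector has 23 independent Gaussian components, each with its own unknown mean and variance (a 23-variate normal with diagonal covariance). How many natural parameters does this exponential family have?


Exponential family dimension calculation:
Each univariate normal has two natural parameters (mu/sigma^2 and -1/(2 sigma^2)).
With 23 independent components, dim = 2 * 23 = 46.

46


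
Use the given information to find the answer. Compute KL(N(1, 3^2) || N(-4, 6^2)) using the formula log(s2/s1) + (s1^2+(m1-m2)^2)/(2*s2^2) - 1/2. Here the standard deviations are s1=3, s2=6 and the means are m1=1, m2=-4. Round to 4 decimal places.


KL divergence between normal distributions:
KL = log(s2/s1) + (s1^2 + (m1-m2)^2)/(2*s2^2) - 1/2.
log(6/3) = 0.693147.
(3^2 + (1--4)^2)/(2*6^2) = (9 + 25)/72 = 0.472222.
KL = 0.693147 + 0.472222 - 0.5 = 0.6654

0.6654


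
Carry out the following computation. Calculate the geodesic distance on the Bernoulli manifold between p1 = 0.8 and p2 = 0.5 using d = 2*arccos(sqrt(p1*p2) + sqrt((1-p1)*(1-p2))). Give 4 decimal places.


Geodesic distance on Bernoulli manifold:
d(p1,p2) = 2*arccos(sqrt(p1*p2) + sqrt((1-p1)*(1-p2))).
sqrt(p1*p2) = sqrt(0.8*0.5) = 0.632456.
sqrt((1-p1)*(1-p2)) = sqrt(0.2*0.5) = 0.316228.
arg = 0.632456 + 0.316228 = 0.948683.
d = 2*arccos(0.948683) = 0.6435

0.6435


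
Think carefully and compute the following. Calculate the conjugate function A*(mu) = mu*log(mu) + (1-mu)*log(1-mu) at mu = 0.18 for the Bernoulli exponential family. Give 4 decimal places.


Legendre transform for Bernoulli:
A*(mu) = mu*log(mu) + (1-mu)*log(1-mu).
mu = 0.18, 1-mu = 0.82.
mu*log(mu) = 0.18*log(0.18) = -0.308664.
(1-mu)*log(1-mu) = 0.82*log(0.82) = -0.16273.
A* = -0.308664 + -0.16273 = -0.4714

-0.4714


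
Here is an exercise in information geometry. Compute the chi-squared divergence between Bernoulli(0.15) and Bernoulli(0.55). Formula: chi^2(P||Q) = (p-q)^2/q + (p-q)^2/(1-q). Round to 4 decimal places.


Chi-squared divergence between Bernoulli distributions:
chi^2 = (p-q)^2/q + (p-q)^2/(1-q).
p = 0.15, q = 0.55, p-q = -0.4.
(p-q)^2 = 0.16.
term1 = 0.16/0.55 = 0.290909.
term2 = 0.16/0.45 = 0.355556.
chi^2 = 0.290909 + 0.355556 = 0.6465

0.6465


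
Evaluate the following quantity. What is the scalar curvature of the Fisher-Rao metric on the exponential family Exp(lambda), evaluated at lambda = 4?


This family has a single free parameter, so its statistical manifold
is 1-dimensional. The Riemann curvature tensor of any 1-dimensional
Riemannian manifold vanishes identically, so R = 0.

0


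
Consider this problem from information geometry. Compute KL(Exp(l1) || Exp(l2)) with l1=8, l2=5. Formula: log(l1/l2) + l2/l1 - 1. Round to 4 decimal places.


KL divergence for exponential family:
KL = log(l1/l2) + l2/l1 - 1.
log(8/5) = 0.470004.
5/8 = 0.625.
KL = 0.470004 + 0.625 - 1 = 0.0950

0.0950


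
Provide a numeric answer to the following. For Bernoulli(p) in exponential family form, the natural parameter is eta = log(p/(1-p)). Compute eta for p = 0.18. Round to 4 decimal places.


Natural parameter for Bernoulli: eta = log(p/(1-p)).
p = 0.18, 1-p = 0.82.
p/(1-p) = 0.219512.
eta = log(0.219512) = -1.5163

-1.5163


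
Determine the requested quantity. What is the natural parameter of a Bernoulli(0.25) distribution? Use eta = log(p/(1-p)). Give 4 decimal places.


Natural parameter for Bernoulli: eta = log(p/(1-p)).
p = 0.25, 1-p = 0.75.
p/(1-p) = 0.333333.
eta = log(0.333333) = -1.0986

-1.0986


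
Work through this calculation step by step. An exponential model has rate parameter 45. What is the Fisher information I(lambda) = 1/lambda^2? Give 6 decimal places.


Fisher information for exponential: I(lambda) = 1/lambda^2.
lambda = 45, lambda^2 = 2025.
I = 1/2025 = 0.000494

0.000494


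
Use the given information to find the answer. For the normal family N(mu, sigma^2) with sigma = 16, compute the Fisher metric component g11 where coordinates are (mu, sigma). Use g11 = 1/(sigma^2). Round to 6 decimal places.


For the 2-parameter normal family, the Fisher metric has:
  g11 = 1/sigma^2, g22 = 2/sigma^2.
sigma = 16, sigma^2 = 256.
g11 = 0.003906

0.003906


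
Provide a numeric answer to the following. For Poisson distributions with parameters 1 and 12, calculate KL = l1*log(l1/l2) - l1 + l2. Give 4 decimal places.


KL divergence for Poisson:
KL = l1*log(l1/l2) - l1 + l2.
l1 = 1, l2 = 12.
log(1/12) = -2.484907.
l1*log(l1/l2) = 1 * -2.484907 = -2.484907.
KL = -2.484907 - 1 + 12 = 8.5151

8.5151


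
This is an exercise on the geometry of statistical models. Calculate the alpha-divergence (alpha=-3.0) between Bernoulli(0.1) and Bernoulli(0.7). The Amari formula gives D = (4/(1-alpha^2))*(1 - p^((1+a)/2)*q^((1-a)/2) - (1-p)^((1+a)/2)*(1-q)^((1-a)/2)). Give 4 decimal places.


Amari alpha-divergence:
D = (4/(1-alpha^2))*(1 - p^((1+a)/2)*q^((1-a)/2) - (1-p)^((1+a)/2)*(1-q)^((1-a)/2)).
alpha = -3.0, p = 0.1, q = 0.7.
e1 = (1+alpha)/2 = -1.0, e2 = (1-alpha)/2 = 2.0.
t1 = p^e1 * q^e2 = 0.1^-1.0 * 0.7^2.0 = 4.9.
t2 = (1-p)^e1 * (1-q)^e2 = 0.9^-1.0 * 0.3^2.0 = 0.1.
4/(1-alpha^2) = -0.5.
D = -0.5*(1 - 4.9 - 0.1) = 2.0000

2.0000


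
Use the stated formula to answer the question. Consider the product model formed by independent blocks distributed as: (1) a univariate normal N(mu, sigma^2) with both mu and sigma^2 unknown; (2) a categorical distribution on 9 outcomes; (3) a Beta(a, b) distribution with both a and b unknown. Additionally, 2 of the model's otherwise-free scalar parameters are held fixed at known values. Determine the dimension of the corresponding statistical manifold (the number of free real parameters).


The dimension of a statistical manifold equals the number of free
(independent) real parameters of the model. For a product of independent
blocks the parameter counts add.
- normal (mu, sigma^2): 2.
- categorical on 9 outcomes (probabilities sum to 1): 9-1 = 8.
- Beta (a, b): 2.
Total = 2 + 8 + 2 = 12.
2 parameter(s) fixed at known values: 12 - 2 = 10.
Dimension = 10

10


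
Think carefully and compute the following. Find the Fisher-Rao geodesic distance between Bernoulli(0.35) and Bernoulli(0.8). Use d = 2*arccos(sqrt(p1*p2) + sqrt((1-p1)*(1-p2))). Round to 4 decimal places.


Geodesic distance on Bernoulli manifold:
d(p1,p2) = 2*arccos(sqrt(p1*p2) + sqrt((1-p1)*(1-p2))).
sqrt(p1*p2) = sqrt(0.35*0.8) = 0.52915.
sqrt((1-p1)*(1-p2)) = sqrt(0.65*0.2) = 0.360555.
arg = 0.52915 + 0.360555 = 0.889705.
d = 2*arccos(0.889705) = 0.9482

0.9482


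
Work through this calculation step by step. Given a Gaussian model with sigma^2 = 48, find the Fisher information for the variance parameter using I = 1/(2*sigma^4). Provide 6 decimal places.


Fisher information for variance: I(sigma^2) = 1/(2*sigma^4).
sigma^2 = 48, so sigma^4 = 2304.
I = 1/(2*2304) = 1/4608 = 0.000217

0.000217


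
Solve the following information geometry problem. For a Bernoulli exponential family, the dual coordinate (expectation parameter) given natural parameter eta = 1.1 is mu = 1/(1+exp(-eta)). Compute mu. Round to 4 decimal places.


Dual coordinate (expectation parameter) for Bernoulli:
mu = 1/(1+exp(-eta)).
eta = 1.1.
exp(-eta) = exp(-1.1) = 0.332871.
mu = 1/(1+0.332871) = 0.7503

0.7503


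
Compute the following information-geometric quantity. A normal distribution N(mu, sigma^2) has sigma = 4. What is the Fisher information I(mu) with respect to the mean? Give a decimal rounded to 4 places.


The Fisher information for the mean of a normal distribution is I(mu) = 1/sigma^2.
sigma = 4, so sigma^2 = 16.
I(mu) = 1/16 = 0.0625

0.0625


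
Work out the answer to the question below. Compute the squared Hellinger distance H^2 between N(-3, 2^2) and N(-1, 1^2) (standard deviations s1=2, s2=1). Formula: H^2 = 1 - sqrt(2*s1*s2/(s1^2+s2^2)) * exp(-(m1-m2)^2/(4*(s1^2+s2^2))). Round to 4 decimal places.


Squared Hellinger distance for Gaussians:
H^2 = 1 - sqrt(2*s1*s2/(s1^2+s2^2)) * exp(-(m1-m2)^2/(4*(s1^2+s2^2))).
s1^2 = 4, s2^2 = 1, s1^2+s2^2 = 5.
sqrt(2*2*1/(5)) = 0.894427.
(m1-m2)^2 = (-2)^2 = 4.
exp(-4/(4*5)) = exp(-0.2) = 0.818731.
H^2 = 1 - 0.894427*0.818731 = 0.2677

0.2677


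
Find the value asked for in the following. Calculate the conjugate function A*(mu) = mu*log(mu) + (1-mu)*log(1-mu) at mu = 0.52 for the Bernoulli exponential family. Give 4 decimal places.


Legendre transform for Bernoulli:
A*(mu) = mu*log(mu) + (1-mu)*log(1-mu).
mu = 0.52, 1-mu = 0.48.
mu*log(mu) = 0.52*log(0.52) = -0.340042.
(1-mu)*log(1-mu) = 0.48*log(0.48) = -0.352305.
A* = -0.340042 + -0.352305 = -0.6923

-0.6923


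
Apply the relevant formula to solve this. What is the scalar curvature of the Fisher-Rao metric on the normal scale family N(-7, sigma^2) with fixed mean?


This family has a single free parameter, so its statistical manifold
is 1-dimensional. The Riemann curvature tensor of any 1-dimensional
Riemannian manifold vanishes identically, so R = 0.

0


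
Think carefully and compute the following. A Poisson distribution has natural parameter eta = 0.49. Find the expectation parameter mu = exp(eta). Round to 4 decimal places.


Expectation parameter for Poisson exponential family:
mu = exp(eta).
eta = 0.49.
mu = exp(0.49) = 1.6323

1.6323


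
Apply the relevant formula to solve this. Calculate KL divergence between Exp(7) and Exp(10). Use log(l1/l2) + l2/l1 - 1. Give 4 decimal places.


KL divergence for exponential family:
KL = log(l1/l2) + l2/l1 - 1.
log(7/10) = -0.356675.
10/7 = 1.428571.
KL = -0.356675 + 1.428571 - 1 = 0.0719

0.0719


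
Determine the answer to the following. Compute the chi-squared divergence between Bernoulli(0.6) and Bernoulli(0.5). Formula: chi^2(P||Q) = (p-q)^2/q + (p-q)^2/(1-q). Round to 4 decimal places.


Chi-squared divergence between Bernoulli distributions:
chi^2 = (p-q)^2/q + (p-q)^2/(1-q).
p = 0.6, q = 0.5, p-q = 0.1.
(p-q)^2 = 0.01.
term1 = 0.01/0.5 = 0.02.
term2 = 0.01/0.5 = 0.02.
chi^2 = 0.02 + 0.02 = 0.0400

0.0400


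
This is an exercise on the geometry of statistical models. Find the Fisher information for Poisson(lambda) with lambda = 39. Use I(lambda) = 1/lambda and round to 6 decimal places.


Fisher information for Poisson: I(lambda) = 1/lambda.
lambda = 39.
I(lambda) = 1/39 = 0.025641

0.025641
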